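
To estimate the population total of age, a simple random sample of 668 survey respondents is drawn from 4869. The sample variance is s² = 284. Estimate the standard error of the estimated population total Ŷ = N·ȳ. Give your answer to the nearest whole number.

Var(Ŷ) = N²·Var(ȳ) = N²·(1 − n/N)·s²/n.
f = 668/4869 = 0.13719450; Var(ȳ) = 0.86280550·284/668 = 0.3668215.
Var(Ŷ) = 4869² · 0.3668215 = 8.6962964 × 10^6.
SE(Ŷ) = √(8.6962964 × 10^6) = 2949.

2949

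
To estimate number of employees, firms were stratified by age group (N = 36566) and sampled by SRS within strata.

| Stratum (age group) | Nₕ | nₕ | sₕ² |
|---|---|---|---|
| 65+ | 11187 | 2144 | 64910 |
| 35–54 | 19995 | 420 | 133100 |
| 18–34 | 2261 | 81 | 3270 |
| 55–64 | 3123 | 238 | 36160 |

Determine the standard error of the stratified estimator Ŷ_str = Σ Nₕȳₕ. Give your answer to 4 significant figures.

358700

Var(Ŷ_str) = Σₕ Nₕ²(1 − fₕ)sₕ²/nₕ.
65+: 11187²·(1 − 2144/11187)·64910/2144 = 3.0627602 × 10^9.
35–54: 19995²·(1 − 420/19995)·133100/420 = 1.240372 × 10^11.
18–34: 2261²·(1 − 81/2261)·3270/81 = 1.9898475 × 10^8.
55–64: 3123²·(1 − 238/3123)·36160/238 = 1.3688923 × 10^9.
Sum = 1.2866784 × 10^11.
SE = √(1.2866784 × 10^11) = 358700.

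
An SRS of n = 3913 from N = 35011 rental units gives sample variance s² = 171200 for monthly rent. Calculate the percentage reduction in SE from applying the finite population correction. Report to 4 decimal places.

5.7538

f = n/N = 3913/35011 = 0.11176487.
SE_no-fpc = √(s²/n) = 6.614499; SE_fpc = √((1−f)s²/n) = 6.2339157.
Ratio = √(1−f) = 0.94246227. Reduction = 100·(1 − 0.94246227) = 5.7538%.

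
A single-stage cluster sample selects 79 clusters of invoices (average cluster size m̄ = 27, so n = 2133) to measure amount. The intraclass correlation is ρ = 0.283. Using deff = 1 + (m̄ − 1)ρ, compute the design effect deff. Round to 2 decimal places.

8.36

deff = 1 + (27 − 1)·0.283 = 1 + 7.358 = 8.358.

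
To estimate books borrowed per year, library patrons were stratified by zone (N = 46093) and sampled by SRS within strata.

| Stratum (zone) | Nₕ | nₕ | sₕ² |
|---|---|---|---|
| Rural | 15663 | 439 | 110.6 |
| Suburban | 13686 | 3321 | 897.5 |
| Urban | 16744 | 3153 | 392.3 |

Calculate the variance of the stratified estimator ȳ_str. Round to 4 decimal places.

0.0596

Var(ȳ_str) = Σₕ Wₕ²(1 − fₕ)sₕ²/nₕ with Wₕ = Nₕ/N, N = 46093.
Rural: Wₕ = 0.33981299; term = 0.33981299²·(1 − 0.02802784)·110.6/439 = 0.028276417.
Suburban: Wₕ = 0.29692144; term = 0.29692144²·(1 − 0.24265673)·897.5/3321 = 0.01804436.
Urban: Wₕ = 0.36326557; term = 0.36326557²·(1 − 0.18830626)·392.3/3153 = 0.01332708.
Sum = 0.059647857.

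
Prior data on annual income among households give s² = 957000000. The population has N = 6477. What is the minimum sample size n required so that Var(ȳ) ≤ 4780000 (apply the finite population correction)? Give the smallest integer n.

Without fpc, n₀ = s²/D = 957000000/4780000 = 200.2092.
With fpc, (1 − n/N)·s²/n ≤ D requires n ≥ n₀/(1 + n₀/N) = 200.2092/(1 + 200.2092/6477) = 194.2061.
Rounding up, n = 195.

195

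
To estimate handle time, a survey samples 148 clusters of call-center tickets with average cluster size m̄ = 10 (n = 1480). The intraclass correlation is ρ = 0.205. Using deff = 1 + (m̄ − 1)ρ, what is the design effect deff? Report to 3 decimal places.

2.845

deff = 1 + (10 − 1)·0.205 = 1 + 1.845 = 2.845.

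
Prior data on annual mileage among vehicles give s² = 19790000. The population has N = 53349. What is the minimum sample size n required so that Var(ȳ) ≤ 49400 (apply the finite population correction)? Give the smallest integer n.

Without fpc, n₀ = s²/D = 19790000/49400 = 400.6073.
With fpc, (1 − n/N)·s²/n ≤ D requires n ≥ n₀/(1 + n₀/N) = 400.6073/(1 + 400.6073/53349) = 397.6215.
Rounding up, n = 398.

398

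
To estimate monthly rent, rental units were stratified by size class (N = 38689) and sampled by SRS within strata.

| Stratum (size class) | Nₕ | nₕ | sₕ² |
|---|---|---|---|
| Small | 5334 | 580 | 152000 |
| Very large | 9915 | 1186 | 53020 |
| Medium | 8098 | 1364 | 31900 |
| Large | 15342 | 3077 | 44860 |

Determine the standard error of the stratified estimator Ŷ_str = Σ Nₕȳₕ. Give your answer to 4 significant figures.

120600

Var(Ŷ_str) = Σₕ Nₕ²(1 − fₕ)sₕ²/nₕ.
Small: 5334²·(1 − 580/5334)·152000/580 = 6.6455018 × 10^9.
Very large: 9915²·(1 − 1186/9915)·53020/1186 = 3.8691204 × 10^9.
Medium: 8098²·(1 − 1364/8098)·31900/1364 = 1.2753436 × 10^9.
Large: 15342²·(1 − 3077/15342)·44860/3077 = 2.7433505 × 10^9.
Sum = 1.4533316 × 10^10.
SE = √(1.4533316 × 10^10) = 120600.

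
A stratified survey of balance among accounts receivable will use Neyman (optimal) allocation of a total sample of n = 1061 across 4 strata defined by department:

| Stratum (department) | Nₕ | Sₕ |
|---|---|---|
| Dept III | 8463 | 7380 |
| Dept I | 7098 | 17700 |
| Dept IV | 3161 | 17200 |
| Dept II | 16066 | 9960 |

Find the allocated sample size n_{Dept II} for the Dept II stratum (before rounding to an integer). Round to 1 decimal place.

421.8

Neyman allocation: nₕ = n·NₕSₕ / Σⱼ NⱼSⱼ.
Σ NⱼSⱼ = 8463·7380 + 7098·17700 + 3161·17200 + 16066·9960 = 4.024781 × 10^8.
n_{Dept II} = 1061·16066·9960 / (4.024781 × 10^8) = 421.8.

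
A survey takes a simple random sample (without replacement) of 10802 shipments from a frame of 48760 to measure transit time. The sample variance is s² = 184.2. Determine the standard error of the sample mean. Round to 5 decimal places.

0.11522

Under SRS without replacement, Var(ȳ) = (1 − f)·s²/n with f = n/N = 10802/48760 = 0.22153404.
Var(ȳ) = (1 − 0.22153404)·184.2/10802 = 0.77846596·0.017052398 = 0.013274711.
SE(ȳ) = √(0.013274711) = 0.11522.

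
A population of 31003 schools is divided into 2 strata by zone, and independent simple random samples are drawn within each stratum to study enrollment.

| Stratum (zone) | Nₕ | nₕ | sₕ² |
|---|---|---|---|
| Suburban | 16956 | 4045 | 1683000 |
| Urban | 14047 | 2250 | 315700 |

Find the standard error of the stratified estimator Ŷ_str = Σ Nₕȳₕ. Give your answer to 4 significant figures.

338100

Var(Ŷ_str) = Σₕ Nₕ²(1 − fₕ)sₕ²/nₕ.
Suburban: 16956²·(1 − 4045/16956)·1683000/4045 = 9.1085423 × 10^10.
Urban: 14047²·(1 − 2250/14047)·315700/2250 = 2.3251299 × 10^10.
Sum = 1.1433672 × 10^11.
SE = √(1.1433672 × 10^11) = 338100.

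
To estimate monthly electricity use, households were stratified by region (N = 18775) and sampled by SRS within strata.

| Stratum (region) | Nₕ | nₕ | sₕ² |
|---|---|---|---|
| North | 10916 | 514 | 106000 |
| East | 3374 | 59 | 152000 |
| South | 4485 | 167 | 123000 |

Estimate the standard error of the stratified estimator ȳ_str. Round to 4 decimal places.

13.7346

Var(ȳ_str) = Σₕ Wₕ²(1 − fₕ)sₕ²/nₕ with Wₕ = Nₕ/N, N = 18775.
North: Wₕ = 0.58141145; term = 0.58141145²·(1 − 0.04708684)·106000/514 = 66.429844.
East: Wₕ = 0.17970706; term = 0.17970706²·(1 − 0.01748666)·152000/59 = 81.74483.
South: Wₕ = 0.23888149; term = 0.23888149²·(1 − 0.03723523)·123000/167 = 40.464468.
Sum = 188.63914.
SE = √(188.63914) = 13.7346.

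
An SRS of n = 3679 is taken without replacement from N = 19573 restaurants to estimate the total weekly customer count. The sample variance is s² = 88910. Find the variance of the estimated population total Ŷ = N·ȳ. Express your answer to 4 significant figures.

Var(Ŷ) = N²·Var(ȳ) = N²·(1 − n/N)·s²/n.
f = 3679/19573 = 0.18796301; Var(ȳ) = 0.81203699·88910/3679 = 19.624411.
Var(Ŷ) = 19573² · 19.624411 = 7.5181576 × 10^9.

7.518 × 10^9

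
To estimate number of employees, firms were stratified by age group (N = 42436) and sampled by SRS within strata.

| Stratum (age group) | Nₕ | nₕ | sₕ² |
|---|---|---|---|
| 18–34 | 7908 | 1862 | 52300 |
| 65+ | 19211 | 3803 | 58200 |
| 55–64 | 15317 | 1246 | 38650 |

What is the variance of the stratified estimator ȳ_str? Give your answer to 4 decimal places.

6.9737

Var(ȳ_str) = Σₕ Wₕ²(1 − fₕ)sₕ²/nₕ with Wₕ = Nₕ/N, N = 42436.
18–34: Wₕ = 0.18635121; term = 0.18635121²·(1 − 0.23545776)·52300/1862 = 0.74574085.
65+: Wₕ = 0.45270525; term = 0.45270525²·(1 − 0.19795950)·58200/3803 = 2.5154983.
55–64: Wₕ = 0.36094354; term = 0.36094354²·(1 − 0.08134752)·38650/1246 = 3.7124554.
Sum = 6.9736946.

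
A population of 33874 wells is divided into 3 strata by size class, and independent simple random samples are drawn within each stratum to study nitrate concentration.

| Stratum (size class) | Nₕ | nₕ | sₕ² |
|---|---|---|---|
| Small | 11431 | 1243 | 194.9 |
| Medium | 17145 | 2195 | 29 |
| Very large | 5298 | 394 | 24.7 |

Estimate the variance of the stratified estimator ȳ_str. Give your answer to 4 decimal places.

Var(ȳ_str) = Σₕ Wₕ²(1 − fₕ)sₕ²/nₕ with Wₕ = Nₕ/N, N = 33874.
Small: Wₕ = 0.33745646; term = 0.33745646²·(1 − 0.10873939)·194.9/1243 = 0.015914057.
Medium: Wₕ = 0.50614040; term = 0.50614040²·(1 − 0.12802566)·29/2195 = 0.0029512717.
Very large: Wₕ = 0.15640314; term = 0.15640314²·(1 − 0.07436769)·24.7/394 = 0.001419483.
Sum = 0.020284812.

0.0203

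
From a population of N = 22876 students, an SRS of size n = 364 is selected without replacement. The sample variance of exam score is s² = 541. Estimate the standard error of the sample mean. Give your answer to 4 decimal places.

1.2094

Under SRS without replacement, Var(ȳ) = (1 − f)·s²/n with f = n/N = 364/22876 = 0.01591187.
Var(ȳ) = (1 − 0.01591187)·541/364 = 0.98408813·1.4862637 = 1.4626145.
SE(ȳ) = √(1.4626145) = 1.2094.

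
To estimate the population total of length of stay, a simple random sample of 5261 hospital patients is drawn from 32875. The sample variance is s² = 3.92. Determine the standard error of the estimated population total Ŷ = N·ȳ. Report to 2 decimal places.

Var(Ŷ) = N²·Var(ȳ) = N²·(1 − n/N)·s²/n.
f = 5261/32875 = 0.16003042; Var(ȳ) = 0.83996958·3.92/5261 = 6.2586595 × 10^-4.
Var(Ŷ) = 32875² · (6.2586595 × 10^-4) = 676414.4.
SE(Ŷ) = √(676414.4) = 822.44.

822.44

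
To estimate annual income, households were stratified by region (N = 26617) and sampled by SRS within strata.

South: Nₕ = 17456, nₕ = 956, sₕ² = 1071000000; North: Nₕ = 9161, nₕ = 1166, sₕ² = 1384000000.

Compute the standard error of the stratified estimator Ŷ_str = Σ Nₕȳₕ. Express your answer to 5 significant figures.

Var(Ŷ_str) = Σₕ Nₕ²(1 − fₕ)sₕ²/nₕ.
South: 17456²·(1 − 956/17456)·1071000000/956 = 3.2267124 × 10^14.
North: 9161²·(1 − 1166/9161)·1384000000/1166 = 8.6935847 × 10^13.
Sum = 4.0960709 × 10^14.
SE = √(4.0960709 × 10^14) = 2.0239 × 10^7.

2.0239 × 10^7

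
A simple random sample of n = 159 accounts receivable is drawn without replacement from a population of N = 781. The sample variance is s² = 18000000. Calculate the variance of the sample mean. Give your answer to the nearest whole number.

Under SRS without replacement, Var(ȳ) = (1 − f)·s²/n with f = n/N = 159/781 = 0.20358515.
Var(ȳ) = (1 − 0.20358515)·18000000/159 = 0.79641485·113207.55 = 90160.172.

90160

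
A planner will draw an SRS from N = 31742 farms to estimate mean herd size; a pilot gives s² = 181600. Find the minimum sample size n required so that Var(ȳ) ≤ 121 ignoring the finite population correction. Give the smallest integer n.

Without fpc, n₀ = s²/D = 181600/121 = 1500.8264.
Rounding up, n = 1501.

1501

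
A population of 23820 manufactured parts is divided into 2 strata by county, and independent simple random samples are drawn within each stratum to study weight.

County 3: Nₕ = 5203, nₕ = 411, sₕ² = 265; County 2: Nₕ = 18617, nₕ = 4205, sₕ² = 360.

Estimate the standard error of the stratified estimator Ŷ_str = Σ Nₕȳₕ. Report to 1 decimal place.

Var(Ŷ_str) = Σₕ Nₕ²(1 − fₕ)sₕ²/nₕ.
County 3: 5203²·(1 − 411/5203)·265/411 = 1.6075877 × 10^7.
County 2: 18617²·(1 − 4205/18617)·360/4205 = 2.29705 × 10^7.
Sum = 3.9046377 × 10^7.
SE = √(3.9046377 × 10^7) = 6248.7.

6248.7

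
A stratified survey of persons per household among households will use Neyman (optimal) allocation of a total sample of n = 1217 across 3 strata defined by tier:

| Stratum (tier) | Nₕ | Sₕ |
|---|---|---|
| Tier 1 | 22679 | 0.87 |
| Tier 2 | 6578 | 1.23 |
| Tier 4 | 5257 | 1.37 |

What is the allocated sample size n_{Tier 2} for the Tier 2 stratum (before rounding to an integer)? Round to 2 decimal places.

281.14

Neyman allocation: nₕ = n·NₕSₕ / Σⱼ NⱼSⱼ.
Σ NⱼSⱼ = 22679·0.87 + 6578·1.23 + 5257·1.37 = 35023.76.
n_{Tier 2} = 1217·6578·1.23 / 35023.76 = 281.14.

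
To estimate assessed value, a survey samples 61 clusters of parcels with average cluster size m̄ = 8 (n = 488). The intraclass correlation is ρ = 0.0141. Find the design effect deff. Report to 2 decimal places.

deff = 1 + (8 − 1)·0.0141 = 1 + 0.0987 = 1.0987.

1.10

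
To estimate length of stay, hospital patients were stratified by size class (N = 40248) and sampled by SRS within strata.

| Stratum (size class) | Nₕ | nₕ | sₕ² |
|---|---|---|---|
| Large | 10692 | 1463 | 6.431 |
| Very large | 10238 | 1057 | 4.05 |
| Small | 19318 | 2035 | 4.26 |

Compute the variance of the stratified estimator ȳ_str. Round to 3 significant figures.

Var(ȳ_str) = Σₕ Wₕ²(1 − fₕ)sₕ²/nₕ with Wₕ = Nₕ/N, N = 40248.
Large: Wₕ = 0.26565295; term = 0.26565295²·(1 − 0.13683128)·6.431/1463 = 2.6776831 × 10^-4.
Very large: Wₕ = 0.25437289; term = 0.25437289²·(1 − 0.10324282)·4.05/1057 = 2.2232922 × 10^-4.
Small: Wₕ = 0.47997416; term = 0.47997416²·(1 − 0.10534217)·4.26/2035 = 4.3145735 × 10^-4.
Sum = 9.2155488 × 10^-4.

9.22 × 10^-4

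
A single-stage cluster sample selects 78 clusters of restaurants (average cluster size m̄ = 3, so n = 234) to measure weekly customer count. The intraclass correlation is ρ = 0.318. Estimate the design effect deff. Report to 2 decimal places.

deff = 1 + (3 − 1)·0.318 = 1 + 0.636 = 1.636.

1.64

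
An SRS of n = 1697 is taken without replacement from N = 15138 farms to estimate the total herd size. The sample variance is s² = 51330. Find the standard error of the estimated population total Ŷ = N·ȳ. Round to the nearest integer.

78450

Var(Ŷ) = N²·Var(ȳ) = N²·(1 − n/N)·s²/n.
f = 1697/15138 = 0.11210199; Var(ȳ) = 0.88789801·51330/1697 = 26.856691.
Var(Ŷ) = 15138² · 26.856691 = 6.1544536 × 10^9.
SE(Ŷ) = √(6.1544536 × 10^9) = 78450.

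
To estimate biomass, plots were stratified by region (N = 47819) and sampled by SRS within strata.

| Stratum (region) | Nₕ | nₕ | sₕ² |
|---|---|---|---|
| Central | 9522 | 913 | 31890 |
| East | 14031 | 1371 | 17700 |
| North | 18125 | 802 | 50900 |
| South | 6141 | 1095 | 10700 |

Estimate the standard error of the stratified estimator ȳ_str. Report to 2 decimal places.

Var(ȳ_str) = Σₕ Wₕ²(1 − fₕ)sₕ²/nₕ with Wₕ = Nₕ/N, N = 47819.
Central: Wₕ = 0.19912587; term = 0.19912587²·(1 − 0.09588322)·31890/913 = 1.252171.
East: Wₕ = 0.29341893; term = 0.29341893²·(1 − 0.09771221)·17700/1371 = 1.0028989.
North: Wₕ = 0.37903344; term = 0.37903344²·(1 − 0.04424828)·50900/802 = 8.7145217.
South: Wₕ = 0.12842176; term = 0.12842176²·(1 − 0.17830972)·10700/1095 = 0.13242044.
Sum = 11.102012.
SE = √(11.102012) = 3.33.

3.33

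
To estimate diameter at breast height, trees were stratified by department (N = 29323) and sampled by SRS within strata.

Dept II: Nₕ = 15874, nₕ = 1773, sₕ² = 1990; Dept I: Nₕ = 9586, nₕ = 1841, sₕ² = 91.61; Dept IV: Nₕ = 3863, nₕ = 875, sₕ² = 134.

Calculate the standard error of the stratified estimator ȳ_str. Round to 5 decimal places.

Var(ȳ_str) = Σₕ Wₕ²(1 − fₕ)sₕ²/nₕ with Wₕ = Nₕ/N, N = 29323.
Dept II: Wₕ = 0.54134979; term = 0.54134979²·(1 − 0.11169208)·1990/1773 = 0.29218898.
Dept I: Wₕ = 0.32691062; term = 0.32691062²·(1 − 0.19205091)·91.61/1841 = 0.0042966615.
Dept IV: Wₕ = 0.13173959; term = 0.13173959²·(1 − 0.22650790)·134/875 = 0.0020558208.
Sum = 0.29854146.
SE = √(0.29854146) = 0.54639.

0.54639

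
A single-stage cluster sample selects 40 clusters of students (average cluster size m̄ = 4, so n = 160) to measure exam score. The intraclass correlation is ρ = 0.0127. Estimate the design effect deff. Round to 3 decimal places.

1.038

deff = 1 + (4 − 1)·0.0127 = 1 + 0.0381 = 1.0381.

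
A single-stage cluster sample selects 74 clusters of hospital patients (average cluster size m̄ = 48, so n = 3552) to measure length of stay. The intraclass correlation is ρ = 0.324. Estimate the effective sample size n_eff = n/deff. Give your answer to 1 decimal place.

218.9

deff = 1 + (48 − 1)·0.324 = 1 + 15.228 = 16.228.
n_eff = 3552 / 16.228 = 218.9.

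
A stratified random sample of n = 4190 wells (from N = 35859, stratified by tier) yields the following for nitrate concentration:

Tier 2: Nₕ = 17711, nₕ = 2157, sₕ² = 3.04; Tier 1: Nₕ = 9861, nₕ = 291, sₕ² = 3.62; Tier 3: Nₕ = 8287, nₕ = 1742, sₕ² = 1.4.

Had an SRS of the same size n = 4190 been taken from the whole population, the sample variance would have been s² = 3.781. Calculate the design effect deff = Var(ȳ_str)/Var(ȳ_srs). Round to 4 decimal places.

1.5670

Var(ȳ_str) = Σ Wₕ²(1−fₕ)sₕ²/nₕ with Wₕ = Nₕ/35859:
  Tier 2: (17711/35859)²·(1−2157/17711)·3.04/2157 = 3.0193417 × 10^-4
  Tier 1: (9861/35859)²·(1−291/9861)·3.62/291 = 9.129608 × 10^-4
  Tier 3: (8287/35859)²·(1−1742/8287)·1.4/1742 = 3.3899284 × 10^-5
  → Var(ȳ_str) = 0.0012487943.
Var(ȳ_srs) = (1 − 4190/35859)·3.781/4190 = 7.9694588 × 10^-4.
deff = 0.0012487943 / (7.9694588 × 10^-4) = 1.5670.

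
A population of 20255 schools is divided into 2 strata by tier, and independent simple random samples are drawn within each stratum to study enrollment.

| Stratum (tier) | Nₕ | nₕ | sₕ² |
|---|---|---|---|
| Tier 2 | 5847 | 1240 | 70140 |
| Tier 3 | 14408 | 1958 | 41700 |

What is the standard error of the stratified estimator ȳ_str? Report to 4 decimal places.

3.6091

Var(ȳ_str) = Σₕ Wₕ²(1 − fₕ)sₕ²/nₕ with Wₕ = Nₕ/N, N = 20255.
Tier 2: Wₕ = 0.28866946; term = 0.28866946²·(1 − 0.21207457)·70140/1240 = 3.7139058.
Tier 3: Wₕ = 0.71133054; term = 0.71133054²·(1 − 0.13589672)·41700/1958 = 9.3117632.
Sum = 13.025669.
SE = √(13.025669) = 3.6091.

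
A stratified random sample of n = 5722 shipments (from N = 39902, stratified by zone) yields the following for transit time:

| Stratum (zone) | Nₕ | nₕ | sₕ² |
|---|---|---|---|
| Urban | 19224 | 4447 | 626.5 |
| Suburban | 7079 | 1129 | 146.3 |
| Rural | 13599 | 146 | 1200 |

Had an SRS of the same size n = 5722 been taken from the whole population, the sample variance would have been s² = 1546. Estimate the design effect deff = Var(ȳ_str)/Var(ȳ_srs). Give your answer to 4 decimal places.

4.2040

Var(ȳ_str) = Σ Wₕ²(1−fₕ)sₕ²/nₕ with Wₕ = Nₕ/39902:
  Urban: (19224/39902)²·(1−4447/19224)·626.5/4447 = 0.025135912
  Suburban: (7079/39902)²·(1−1129/7079)·146.3/1129 = 0.003428072
  Rural: (13599/39902)²·(1−146/13599)·1200/146 = 0.94442
  → Var(ȳ_str) = 0.97298398.
Var(ȳ_srs) = (1 − 5722/39902)·1546/5722 = 0.23144032.
deff = 0.97298398 / 0.23144032 = 4.2040.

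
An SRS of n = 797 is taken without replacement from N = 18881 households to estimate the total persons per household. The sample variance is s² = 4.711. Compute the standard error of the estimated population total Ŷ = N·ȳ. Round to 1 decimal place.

Var(Ŷ) = N²·Var(ȳ) = N²·(1 − n/N)·s²/n.
f = 797/18881 = 0.04221175; Var(ȳ) = 0.95778825·4.711/797 = 0.0056614058.
Var(Ŷ) = 18881² · 0.0056614058 = 2.0182468 × 10^6.
SE(Ŷ) = √(2.0182468 × 10^6) = 1420.7.

1420.7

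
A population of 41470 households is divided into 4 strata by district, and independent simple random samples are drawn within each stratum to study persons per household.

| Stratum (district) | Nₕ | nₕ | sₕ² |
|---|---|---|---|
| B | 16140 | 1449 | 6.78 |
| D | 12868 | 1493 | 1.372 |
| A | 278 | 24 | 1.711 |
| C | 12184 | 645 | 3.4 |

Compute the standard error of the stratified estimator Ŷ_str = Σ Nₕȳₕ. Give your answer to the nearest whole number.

1411

Var(Ŷ_str) = Σₕ Nₕ²(1 − fₕ)sₕ²/nₕ.
B: 16140²·(1 − 1449/16140)·6.78/1449 = 1.1094716 × 10^6.
D: 12868²·(1 − 1493/12868)·1.372/1493 = 134510.68.
A: 278²·(1 − 24/278)·1.711/24 = 5034.0472.
C: 12184²·(1 − 645/12184)·3.4/645 = 741100.77.
Sum = 1.9901171 × 10^6.
SE = √(1.9901171 × 10^6) = 1411.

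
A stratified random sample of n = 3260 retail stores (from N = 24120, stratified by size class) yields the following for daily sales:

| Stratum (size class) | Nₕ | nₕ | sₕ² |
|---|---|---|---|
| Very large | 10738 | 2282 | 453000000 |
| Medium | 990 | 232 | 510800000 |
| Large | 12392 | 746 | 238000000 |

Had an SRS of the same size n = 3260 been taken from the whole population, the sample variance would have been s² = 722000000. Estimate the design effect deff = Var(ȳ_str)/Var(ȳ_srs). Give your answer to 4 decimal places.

0.5898

Var(ȳ_str) = Σ Wₕ²(1−fₕ)sₕ²/nₕ with Wₕ = Nₕ/24120:
  Very large: (10738/24120)²·(1−2282/10738)·453000000/2282 = 30982.491
  Medium: (990/24120)²·(1−232/990)·510800000/232 = 2839.9631
  Large: (12392/24120)²·(1−746/12392)·238000000/746 = 79141.033
  → Var(ȳ_str) = 112963.49.
Var(ȳ_srs) = (1 − 3260/24120)·722000000/3260 = 191538.73.
deff = 112963.49 / 191538.73 = 0.5898.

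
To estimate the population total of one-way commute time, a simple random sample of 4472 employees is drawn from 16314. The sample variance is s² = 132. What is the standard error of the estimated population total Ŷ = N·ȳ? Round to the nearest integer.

Var(Ŷ) = N²·Var(ȳ) = N²·(1 − n/N)·s²/n.
f = 4472/16314 = 0.27412039; Var(ȳ) = 0.72587961·132/4472 = 0.021425785.
Var(Ŷ) = 16314² · 0.021425785 = 5.7023997 × 10^6.
SE(Ŷ) = √(5.7023997 × 10^6) = 2388.

2388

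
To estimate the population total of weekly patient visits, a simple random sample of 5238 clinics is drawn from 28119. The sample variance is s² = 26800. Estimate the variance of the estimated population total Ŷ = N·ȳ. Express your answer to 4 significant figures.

Var(Ŷ) = N²·Var(ȳ) = N²·(1 − n/N)·s²/n.
f = 5238/28119 = 0.18627974; Var(ȳ) = 0.81372026·26800/5238 = 4.1633644.
Var(Ŷ) = 28119² · 4.1633644 = 3.2918813 × 10^9.

3.292 × 10^9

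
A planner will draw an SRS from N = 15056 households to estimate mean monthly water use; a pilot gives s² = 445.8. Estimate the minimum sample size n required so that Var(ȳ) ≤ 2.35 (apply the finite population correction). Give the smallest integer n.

188

Without fpc, n₀ = s²/D = 445.8/2.35 = 189.7021.
With fpc, (1 − n/N)·s²/n ≤ D requires n ≥ n₀/(1 + n₀/N) = 189.7021/(1 + 189.7021/15056) = 187.3416.
Rounding up, n = 188.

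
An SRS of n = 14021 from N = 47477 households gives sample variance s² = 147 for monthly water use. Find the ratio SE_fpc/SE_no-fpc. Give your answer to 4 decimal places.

f = n/N = 14021/47477 = 0.29532195.
SE_no-fpc = √(s²/n) = 0.10239274; SE_fpc = √((1−f)s²/n) = 0.085953694.
Ratio = √(1−f) = 0.83945104.

0.8395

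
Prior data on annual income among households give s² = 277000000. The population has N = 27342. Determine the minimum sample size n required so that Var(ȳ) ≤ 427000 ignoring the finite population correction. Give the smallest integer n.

Without fpc, n₀ = s²/D = 277000000/427000 = 648.7119.
Rounding up, n = 649.

649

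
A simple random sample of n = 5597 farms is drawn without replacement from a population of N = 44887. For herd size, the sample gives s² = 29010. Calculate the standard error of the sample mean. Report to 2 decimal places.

2.13

Under SRS without replacement, Var(ȳ) = (1 − f)·s²/n with f = n/N = 5597/44887 = 0.12469089.
Var(ȳ) = (1 − 0.12469089)·29010/5597 = 0.87530911·5.1831338 = 4.5368443.
SE(ȳ) = √(4.5368443) = 2.13.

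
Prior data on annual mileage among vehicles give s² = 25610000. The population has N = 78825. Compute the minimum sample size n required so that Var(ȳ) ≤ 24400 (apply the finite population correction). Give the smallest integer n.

1036

Without fpc, n₀ = s²/D = 25610000/24400 = 1049.5902.
With fpc, (1 − n/N)·s²/n ≤ D requires n ≥ n₀/(1 + n₀/N) = 1049.5902/(1 + 1049.5902/78825) = 1035.7981.
Rounding up, n = 1036.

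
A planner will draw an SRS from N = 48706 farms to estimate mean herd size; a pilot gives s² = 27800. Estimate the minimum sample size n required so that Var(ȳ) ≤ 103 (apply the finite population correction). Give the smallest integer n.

Without fpc, n₀ = s²/D = 27800/103 = 269.9029.
With fpc, (1 − n/N)·s²/n ≤ D requires n ≥ n₀/(1 + n₀/N) = 269.9029/(1 + 269.9029/48706) = 268.4155.
Rounding up, n = 269.

269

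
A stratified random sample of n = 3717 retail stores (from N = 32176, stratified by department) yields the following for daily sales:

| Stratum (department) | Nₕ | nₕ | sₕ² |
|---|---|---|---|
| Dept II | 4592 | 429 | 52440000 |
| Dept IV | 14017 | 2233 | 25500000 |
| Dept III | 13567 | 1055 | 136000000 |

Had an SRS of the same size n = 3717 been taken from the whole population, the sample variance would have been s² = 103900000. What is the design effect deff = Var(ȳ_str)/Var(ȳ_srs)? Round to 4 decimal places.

1.0199

Var(ȳ_str) = Σ Wₕ²(1−fₕ)sₕ²/nₕ with Wₕ = Nₕ/32176:
  Dept II: (4592/32176)²·(1−429/4592)·52440000/429 = 2257.0936
  Dept IV: (14017/32176)²·(1−2233/14017)·25500000/2233 = 1821.9446
  Dept III: (13567/32176)²·(1−1055/13567)·136000000/1055 = 21136.492
  → Var(ȳ_str) = 25215.53.
Var(ȳ_srs) = (1 − 3717/32176)·103900000/3717 = 24723.535.
deff = 25215.53 / 24723.535 = 1.0199.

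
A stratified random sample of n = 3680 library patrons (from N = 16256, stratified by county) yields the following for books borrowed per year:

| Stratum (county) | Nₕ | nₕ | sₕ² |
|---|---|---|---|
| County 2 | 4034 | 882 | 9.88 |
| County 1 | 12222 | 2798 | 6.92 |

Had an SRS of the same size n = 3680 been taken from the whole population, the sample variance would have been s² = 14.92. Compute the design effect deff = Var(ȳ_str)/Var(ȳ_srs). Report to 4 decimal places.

Var(ȳ_str) = Σ Wₕ²(1−fₕ)sₕ²/nₕ with Wₕ = Nₕ/16256:
  County 2: (4034/16256)²·(1−882/4034)·9.88/882 = 5.3899295 × 10^-4
  County 1: (12222/16256)²·(1−2798/12222)·6.92/2798 = 0.0010779747
  → Var(ȳ_str) = 0.0016169677.
Var(ȳ_srs) = (1 − 3680/16256)·14.92/3680 = 0.0031365329.
deff = 0.0016169677 / 0.0031365329 = 0.5155.

0.5155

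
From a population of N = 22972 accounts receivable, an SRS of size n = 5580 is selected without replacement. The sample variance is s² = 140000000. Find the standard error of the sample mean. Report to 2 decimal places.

137.82

Under SRS without replacement, Var(ȳ) = (1 − f)·s²/n with f = n/N = 5580/22972 = 0.24290441.
Var(ȳ) = (1 − 0.24290441)·140000000/5580 = 0.75709559·25089.606 = 18995.23.
SE(ȳ) = √(18995.23) = 137.82.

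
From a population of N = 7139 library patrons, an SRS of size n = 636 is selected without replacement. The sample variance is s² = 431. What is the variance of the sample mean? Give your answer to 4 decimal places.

Under SRS without replacement, Var(ȳ) = (1 − f)·s²/n with f = n/N = 636/7139 = 0.08908811.
Var(ȳ) = (1 − 0.08908811)·431/636 = 0.91091189·0.67767296 = 0.61730035.

0.6173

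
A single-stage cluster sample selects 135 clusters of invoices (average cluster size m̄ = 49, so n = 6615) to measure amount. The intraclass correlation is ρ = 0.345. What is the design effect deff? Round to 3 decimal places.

deff = 1 + (49 − 1)·0.345 = 1 + 16.56 = 17.56.

17.560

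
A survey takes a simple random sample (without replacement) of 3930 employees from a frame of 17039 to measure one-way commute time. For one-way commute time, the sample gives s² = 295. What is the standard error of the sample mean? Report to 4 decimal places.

Under SRS without replacement, Var(ȳ) = (1 − f)·s²/n with f = n/N = 3930/17039 = 0.23064734.
Var(ȳ) = (1 − 0.23064734)·295/3930 = 0.76935266·0.075063613 = 0.057750391.
SE(ȳ) = √(0.057750391) = 0.2403.

0.2403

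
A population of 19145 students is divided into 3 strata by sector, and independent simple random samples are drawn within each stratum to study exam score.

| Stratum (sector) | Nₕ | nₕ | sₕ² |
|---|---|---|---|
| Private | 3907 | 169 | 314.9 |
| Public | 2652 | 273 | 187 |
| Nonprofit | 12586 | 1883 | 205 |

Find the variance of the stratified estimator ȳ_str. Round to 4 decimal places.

0.1260

Var(ȳ_str) = Σₕ Wₕ²(1 − fₕ)sₕ²/nₕ with Wₕ = Nₕ/N, N = 19145.
Private: Wₕ = 0.20407417; term = 0.20407417²·(1 − 0.04325569)·314.9/169 = 0.074243412.
Public: Wₕ = 0.13852181; term = 0.13852181²·(1 − 0.10294118)·187/273 = 0.011790607.
Nonprofit: Wₕ = 0.65740402; term = 0.65740402²·(1 − 0.14961068)·205/1883 = 0.040011612.
Sum = 0.12604563.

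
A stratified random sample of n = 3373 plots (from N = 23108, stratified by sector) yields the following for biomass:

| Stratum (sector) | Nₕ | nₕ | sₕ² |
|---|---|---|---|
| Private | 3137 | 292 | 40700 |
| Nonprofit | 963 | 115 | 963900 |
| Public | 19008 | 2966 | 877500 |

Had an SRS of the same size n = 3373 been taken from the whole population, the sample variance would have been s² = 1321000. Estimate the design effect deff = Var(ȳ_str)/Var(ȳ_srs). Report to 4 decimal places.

Var(ȳ_str) = Σ Wₕ²(1−fₕ)sₕ²/nₕ with Wₕ = Nₕ/23108:
  Private: (3137/23108)²·(1−292/3137)·40700/292 = 2.3296122
  Nonprofit: (963/23108)²·(1−115/963)·963900/115 = 12.818333
  Public: (19008/23108)²·(1−2966/19008)·877500/2966 = 168.94533
  → Var(ȳ_str) = 184.09328.
Var(ȳ_srs) = (1 − 3373/23108)·1321000/3373 = 334.47314.
deff = 184.09328 / 334.47314 = 0.5504.

0.5504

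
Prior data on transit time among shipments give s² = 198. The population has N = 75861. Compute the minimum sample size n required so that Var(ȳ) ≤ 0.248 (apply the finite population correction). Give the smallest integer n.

Without fpc, n₀ = s²/D = 198/0.248 = 798.3871.
With fpc, (1 − n/N)·s²/n ≤ D requires n ≥ n₀/(1 + n₀/N) = 798.3871/(1 + 798.3871/75861) = 790.0721.
Rounding up, n = 791.

791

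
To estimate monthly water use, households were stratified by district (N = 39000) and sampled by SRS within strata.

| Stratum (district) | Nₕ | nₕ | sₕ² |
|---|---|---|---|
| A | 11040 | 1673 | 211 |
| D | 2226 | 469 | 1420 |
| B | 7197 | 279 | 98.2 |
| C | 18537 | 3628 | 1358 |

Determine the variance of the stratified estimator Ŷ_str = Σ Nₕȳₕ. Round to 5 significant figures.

1.4586 × 10^8

Var(Ŷ_str) = Σₕ Nₕ²(1 − fₕ)sₕ²/nₕ.
A: 11040²·(1 − 1673/11040)·211/1673 = 1.3042358 × 10^7.
D: 2226²·(1 − 469/2226)·1420/469 = 1.1841656 × 10^7.
B: 7197²·(1 − 279/7197)·98.2/279 = 1.7524246 × 10^7.
C: 18537²·(1 − 3628/18537)·1358/3628 = 1.0344761 × 10^8.
Sum = 1.4585587 × 10^8.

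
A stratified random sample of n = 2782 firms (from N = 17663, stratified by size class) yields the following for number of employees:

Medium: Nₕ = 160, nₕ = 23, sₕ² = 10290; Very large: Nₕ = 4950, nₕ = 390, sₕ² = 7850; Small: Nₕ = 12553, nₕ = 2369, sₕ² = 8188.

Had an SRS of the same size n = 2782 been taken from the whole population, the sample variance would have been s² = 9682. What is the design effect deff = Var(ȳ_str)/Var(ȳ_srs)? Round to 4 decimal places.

0.9904

Var(ȳ_str) = Σ Wₕ²(1−fₕ)sₕ²/nₕ with Wₕ = Nₕ/17663:
  Medium: (160/17663)²·(1−23/160)·10290/23 = 0.031433964
  Very large: (4950/17663)²·(1−390/4950)·7850/390 = 1.4562843
  Small: (12553/17663)²·(1−2369/12553)·8188/2369 = 1.4162821
  → Var(ȳ_str) = 2.9040004.
Var(ȳ_srs) = (1 − 2782/17663)·9682/2782 = 2.9320785.
deff = 2.9040004 / 2.9320785 = 0.9904.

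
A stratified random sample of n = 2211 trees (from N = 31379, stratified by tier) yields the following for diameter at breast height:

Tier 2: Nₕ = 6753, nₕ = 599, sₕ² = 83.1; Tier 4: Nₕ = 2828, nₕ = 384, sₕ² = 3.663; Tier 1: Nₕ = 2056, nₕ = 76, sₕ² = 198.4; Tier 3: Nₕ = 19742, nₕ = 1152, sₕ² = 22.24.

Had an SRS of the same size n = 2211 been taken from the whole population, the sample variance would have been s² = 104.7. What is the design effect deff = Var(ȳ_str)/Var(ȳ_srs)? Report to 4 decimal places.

0.5432

Var(ȳ_str) = Σ Wₕ²(1−fₕ)sₕ²/nₕ with Wₕ = Nₕ/31379:
  Tier 2: (6753/31379)²·(1−599/6753)·83.1/599 = 0.0058553147
  Tier 4: (2828/31379)²·(1−384/2828)·3.663/384 = 6.6958868 × 10^-5
  Tier 1: (2056/31379)²·(1−76/2056)·198.4/76 = 0.010792901
  Tier 3: (19742/31379)²·(1−1152/19742)·22.24/1152 = 0.0071957264
  → Var(ȳ_str) = 0.023910901.
Var(ȳ_srs) = (1 − 2211/31379)·104.7/2211 = 0.044017512.
deff = 0.023910901 / 0.044017512 = 0.5432.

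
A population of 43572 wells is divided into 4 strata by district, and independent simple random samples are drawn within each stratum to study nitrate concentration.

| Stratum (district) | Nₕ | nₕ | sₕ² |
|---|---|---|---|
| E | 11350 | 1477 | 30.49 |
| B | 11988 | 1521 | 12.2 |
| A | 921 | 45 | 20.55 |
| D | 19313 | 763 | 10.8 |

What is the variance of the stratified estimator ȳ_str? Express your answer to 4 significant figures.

Var(ȳ_str) = Σₕ Wₕ²(1 − fₕ)sₕ²/nₕ with Wₕ = Nₕ/N, N = 43572.
E: Wₕ = 0.26048839; term = 0.26048839²·(1 − 0.13013216)·30.49/1477 = 0.0012184478.
B: Wₕ = 0.27513082; term = 0.27513082²·(1 − 0.12687688)·12.2/1521 = 5.3013269 × 10^-4.
A: Wₕ = 0.02113743; term = 0.02113743²·(1 − 0.04885993)·20.55/45 = 1.9406538 × 10^-4.
D: Wₕ = 0.44324337; term = 0.44324337²·(1 − 0.03950707)·10.8/763 = 0.0026710246.
Sum = 0.0046136705.

0.004614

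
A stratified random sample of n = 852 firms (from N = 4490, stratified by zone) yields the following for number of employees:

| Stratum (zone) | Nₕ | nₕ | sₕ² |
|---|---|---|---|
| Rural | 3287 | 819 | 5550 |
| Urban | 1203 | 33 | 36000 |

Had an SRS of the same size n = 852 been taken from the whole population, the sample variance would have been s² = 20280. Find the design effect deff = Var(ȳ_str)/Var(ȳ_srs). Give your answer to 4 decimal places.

Var(ȳ_str) = Σ Wₕ²(1−fₕ)sₕ²/nₕ with Wₕ = Nₕ/4490:
  Rural: (3287/4490)²·(1−819/3287)·5550/819 = 2.7268501
  Urban: (1203/4490)²·(1−33/1203)·36000/33 = 76.163583
  → Var(ȳ_str) = 78.890433.
Var(ȳ_srs) = (1 − 852/4490)·20280/852 = 19.286113.
deff = 78.890433 / 19.286113 = 4.0905.

4.0905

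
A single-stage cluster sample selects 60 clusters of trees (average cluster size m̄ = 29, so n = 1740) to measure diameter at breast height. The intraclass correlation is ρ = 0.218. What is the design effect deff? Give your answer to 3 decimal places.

7.104

deff = 1 + (29 − 1)·0.218 = 1 + 6.104 = 7.104.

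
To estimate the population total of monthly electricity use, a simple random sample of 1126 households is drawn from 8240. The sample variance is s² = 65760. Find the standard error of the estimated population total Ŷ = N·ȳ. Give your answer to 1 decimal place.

Var(Ŷ) = N²·Var(ȳ) = N²·(1 − n/N)·s²/n.
f = 1126/8240 = 0.13665049; Var(ȳ) = 0.86334951·65760/1126 = 50.420838.
Var(Ŷ) = 8240² · 50.420838 = 3.4234539 × 10^9.
SE(Ŷ) = √(3.4234539 × 10^9) = 58510.3.

58510.3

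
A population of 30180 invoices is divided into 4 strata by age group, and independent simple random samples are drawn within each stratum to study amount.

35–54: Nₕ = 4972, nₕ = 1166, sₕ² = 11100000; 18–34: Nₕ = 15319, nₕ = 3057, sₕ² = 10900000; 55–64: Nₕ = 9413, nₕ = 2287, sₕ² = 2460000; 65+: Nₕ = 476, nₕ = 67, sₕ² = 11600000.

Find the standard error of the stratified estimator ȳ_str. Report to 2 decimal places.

Var(ȳ_str) = Σₕ Wₕ²(1 − fₕ)sₕ²/nₕ with Wₕ = Nₕ/N, N = 30180.
35–54: Wₕ = 0.16474486; term = 0.16474486²·(1 − 0.23451327)·11100000/1166 = 197.78159.
18–34: Wₕ = 0.50758781; term = 0.50758781²·(1 − 0.19955611)·10900000/3057 = 735.33344.
55–64: Wₕ = 0.31189529; term = 0.31189529²·(1 − 0.24296186)·2460000/2287 = 79.214439.
65+: Wₕ = 0.01577203; term = 0.01577203²·(1 − 0.14075630)·11600000/67 = 37.006241.
Sum = 1049.3357.
SE = √(1049.3357) = 32.39.

32.39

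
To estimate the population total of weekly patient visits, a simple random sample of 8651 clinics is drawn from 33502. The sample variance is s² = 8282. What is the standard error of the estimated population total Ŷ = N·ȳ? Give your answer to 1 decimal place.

Var(Ŷ) = N²·Var(ȳ) = N²·(1 − n/N)·s²/n.
f = 8651/33502 = 0.25822339; Var(ȳ) = 0.74177661·8282/8651 = 0.71013685.
Var(Ŷ) = 33502² · 0.71013685 = 7.9704624 × 10^8.
SE(Ŷ) = √(7.9704624 × 10^8) = 28232.0.

28232.0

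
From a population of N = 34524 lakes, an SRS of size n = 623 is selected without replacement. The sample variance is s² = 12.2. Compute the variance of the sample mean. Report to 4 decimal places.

Under SRS without replacement, Var(ȳ) = (1 − f)·s²/n with f = n/N = 623/34524 = 0.01804542.
Var(ȳ) = (1 − 0.01804542)·12.2/623 = 0.98195458·0.019582665 = 0.019229287.

0.0192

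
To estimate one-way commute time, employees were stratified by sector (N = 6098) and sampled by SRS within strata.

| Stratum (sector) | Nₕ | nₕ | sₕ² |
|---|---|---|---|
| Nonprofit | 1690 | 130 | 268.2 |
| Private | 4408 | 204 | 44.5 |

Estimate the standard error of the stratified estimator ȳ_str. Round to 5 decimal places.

Var(ȳ_str) = Σₕ Wₕ²(1 − fₕ)sₕ²/nₕ with Wₕ = Nₕ/N, N = 6098.
Nonprofit: Wₕ = 0.27714005; term = 0.27714005²·(1 − 0.07692308)·268.2/130 = 0.14626886.
Private: Wₕ = 0.72285995; term = 0.72285995²·(1 − 0.04627949)·44.5/204 = 0.10870745.
Sum = 0.25497631.
SE = √(0.25497631) = 0.50495.

0.50495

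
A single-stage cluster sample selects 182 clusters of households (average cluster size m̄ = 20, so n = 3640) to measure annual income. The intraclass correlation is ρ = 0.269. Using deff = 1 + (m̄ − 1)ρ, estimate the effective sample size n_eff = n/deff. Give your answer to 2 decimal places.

deff = 1 + (20 − 1)·0.269 = 1 + 5.111 = 6.111.
n_eff = 3640 / 6.111 = 595.65.

595.65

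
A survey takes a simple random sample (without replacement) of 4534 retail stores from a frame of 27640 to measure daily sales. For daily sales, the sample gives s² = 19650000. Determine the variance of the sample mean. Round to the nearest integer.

3623

Under SRS without replacement, Var(ȳ) = (1 − f)·s²/n with f = n/N = 4534/27640 = 0.16403763.
Var(ȳ) = (1 − 0.16403763)·19650000/4534 = 0.83596237·4333.9215 = 3622.9953.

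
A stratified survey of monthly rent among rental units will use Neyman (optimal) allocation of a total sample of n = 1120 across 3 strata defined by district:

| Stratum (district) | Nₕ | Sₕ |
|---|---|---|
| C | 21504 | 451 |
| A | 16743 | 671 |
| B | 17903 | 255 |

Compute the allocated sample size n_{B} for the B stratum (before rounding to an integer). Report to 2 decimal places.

Neyman allocation: nₕ = n·NₕSₕ / Σⱼ NⱼSⱼ.
Σ NⱼSⱼ = 21504·451 + 16743·671 + 17903·255 = 2.5498122 × 10^7.
n_{B} = 1120·17903·255 / (2.5498122 × 10^7) = 200.53.

200.53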